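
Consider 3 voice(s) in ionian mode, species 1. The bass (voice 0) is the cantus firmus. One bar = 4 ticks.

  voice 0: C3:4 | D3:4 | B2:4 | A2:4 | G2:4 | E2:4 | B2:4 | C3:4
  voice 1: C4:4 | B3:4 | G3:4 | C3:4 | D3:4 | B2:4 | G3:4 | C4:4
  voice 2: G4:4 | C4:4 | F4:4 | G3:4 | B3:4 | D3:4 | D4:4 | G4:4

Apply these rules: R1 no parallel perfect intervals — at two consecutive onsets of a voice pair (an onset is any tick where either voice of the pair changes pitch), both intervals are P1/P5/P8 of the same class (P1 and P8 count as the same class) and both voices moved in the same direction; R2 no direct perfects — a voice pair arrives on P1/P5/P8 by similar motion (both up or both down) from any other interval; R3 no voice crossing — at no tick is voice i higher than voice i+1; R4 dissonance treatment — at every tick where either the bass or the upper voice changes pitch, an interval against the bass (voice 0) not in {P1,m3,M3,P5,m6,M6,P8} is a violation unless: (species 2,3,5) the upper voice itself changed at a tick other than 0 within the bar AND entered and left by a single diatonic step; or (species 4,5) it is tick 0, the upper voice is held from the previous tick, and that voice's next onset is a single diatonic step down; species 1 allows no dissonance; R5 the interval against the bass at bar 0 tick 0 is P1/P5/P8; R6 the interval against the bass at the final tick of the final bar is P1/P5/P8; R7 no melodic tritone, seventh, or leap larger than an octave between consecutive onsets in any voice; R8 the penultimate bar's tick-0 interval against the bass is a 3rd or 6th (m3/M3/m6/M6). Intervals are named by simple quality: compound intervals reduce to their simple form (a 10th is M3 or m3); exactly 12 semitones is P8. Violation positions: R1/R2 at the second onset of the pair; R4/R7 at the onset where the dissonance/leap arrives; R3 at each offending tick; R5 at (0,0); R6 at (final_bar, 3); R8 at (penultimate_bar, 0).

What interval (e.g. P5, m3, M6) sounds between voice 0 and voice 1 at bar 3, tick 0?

m3

voice 0=A2 voice 1=C3 -> m3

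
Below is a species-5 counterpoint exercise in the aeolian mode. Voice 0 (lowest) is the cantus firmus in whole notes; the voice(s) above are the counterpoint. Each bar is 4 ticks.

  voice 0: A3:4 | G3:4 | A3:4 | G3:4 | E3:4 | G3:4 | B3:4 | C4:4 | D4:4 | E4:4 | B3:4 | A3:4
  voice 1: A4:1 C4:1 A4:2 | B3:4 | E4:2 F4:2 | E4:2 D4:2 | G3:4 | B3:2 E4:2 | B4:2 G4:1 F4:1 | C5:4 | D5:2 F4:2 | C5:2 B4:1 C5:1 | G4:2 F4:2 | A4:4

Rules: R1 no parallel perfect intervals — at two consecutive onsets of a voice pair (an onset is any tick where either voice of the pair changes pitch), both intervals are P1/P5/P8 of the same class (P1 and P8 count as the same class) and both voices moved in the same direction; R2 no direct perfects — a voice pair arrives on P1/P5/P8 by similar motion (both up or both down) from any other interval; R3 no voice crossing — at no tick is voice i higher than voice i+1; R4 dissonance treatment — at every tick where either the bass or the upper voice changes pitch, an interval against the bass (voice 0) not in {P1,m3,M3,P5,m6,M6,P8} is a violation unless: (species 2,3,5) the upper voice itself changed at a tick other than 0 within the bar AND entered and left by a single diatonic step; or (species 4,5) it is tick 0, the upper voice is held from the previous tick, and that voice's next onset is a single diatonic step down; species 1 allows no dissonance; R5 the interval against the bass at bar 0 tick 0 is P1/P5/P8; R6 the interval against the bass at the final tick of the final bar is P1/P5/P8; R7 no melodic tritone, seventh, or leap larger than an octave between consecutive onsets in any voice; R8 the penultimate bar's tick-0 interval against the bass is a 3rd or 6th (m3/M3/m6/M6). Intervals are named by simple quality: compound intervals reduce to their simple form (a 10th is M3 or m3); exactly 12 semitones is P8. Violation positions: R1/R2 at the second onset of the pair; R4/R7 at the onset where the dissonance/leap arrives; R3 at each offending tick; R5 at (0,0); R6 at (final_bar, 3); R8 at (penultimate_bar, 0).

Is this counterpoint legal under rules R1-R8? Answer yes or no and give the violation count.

No (7 violations)

bar 0: v0=A3 v1=A4 (P8)
bar 1: v0=G3 v1=B3 (M3)
bar 2: v0=A3 v1=E4 (P5)
bar 3: v0=G3 v1=E4 (M6)
bar 4: v0=E3 v1=G3 (m3)
bar 5: v0=G3 v1=B3 (M3)
bar 6: v0=B3 v1=B4 (P8)
bar 7: v0=C4 v1=C5 (P8)
bar 8: v0=D4 v1=D5 (P8)
bar 9: v0=E4 v1=C5 (m6)
bar 10: v0=B3 v1=G4 (m6)
bar 11: v0=A3 v1=A4 (P8)
  R7 @ bar1.0: A4->B3 leap 10st
  R2 @ bar2.0: G3/B3 M3 -> A3/E4 P5 similar
  R2 @ bar6.0: G3/E4 M6 -> B3/B4 P8 similar
  R4 @ bar6.3: B3/F4 TT untreated
  R2 @ bar7.0: B3/F4 TT -> C4/C5 P8 similar
  R1 @ bar8.0: C4/C5 P8 -> D4/D5 P8 similar
  R4 @ bar10.2: B3/F4 TT untreated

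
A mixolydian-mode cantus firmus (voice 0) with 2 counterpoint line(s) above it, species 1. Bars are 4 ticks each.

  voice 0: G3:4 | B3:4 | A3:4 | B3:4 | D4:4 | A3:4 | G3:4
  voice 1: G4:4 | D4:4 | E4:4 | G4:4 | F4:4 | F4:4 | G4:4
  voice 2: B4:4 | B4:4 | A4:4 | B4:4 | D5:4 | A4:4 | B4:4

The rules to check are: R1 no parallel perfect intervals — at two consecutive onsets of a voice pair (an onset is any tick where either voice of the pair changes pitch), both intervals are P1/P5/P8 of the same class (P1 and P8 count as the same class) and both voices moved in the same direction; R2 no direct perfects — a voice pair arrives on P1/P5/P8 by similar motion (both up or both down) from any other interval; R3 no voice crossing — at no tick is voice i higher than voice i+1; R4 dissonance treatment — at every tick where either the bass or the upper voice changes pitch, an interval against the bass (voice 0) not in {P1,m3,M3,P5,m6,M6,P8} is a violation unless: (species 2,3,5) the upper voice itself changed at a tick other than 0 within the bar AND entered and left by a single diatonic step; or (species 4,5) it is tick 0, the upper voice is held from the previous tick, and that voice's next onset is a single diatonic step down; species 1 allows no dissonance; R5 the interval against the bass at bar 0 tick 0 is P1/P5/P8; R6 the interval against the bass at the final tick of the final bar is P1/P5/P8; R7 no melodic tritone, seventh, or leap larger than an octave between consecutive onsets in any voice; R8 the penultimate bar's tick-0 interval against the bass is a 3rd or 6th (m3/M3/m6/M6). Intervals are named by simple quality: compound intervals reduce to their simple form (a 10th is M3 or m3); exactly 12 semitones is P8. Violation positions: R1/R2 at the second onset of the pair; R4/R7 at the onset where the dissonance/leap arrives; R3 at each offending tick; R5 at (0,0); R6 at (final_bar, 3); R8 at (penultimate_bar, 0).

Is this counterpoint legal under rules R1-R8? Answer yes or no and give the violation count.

No (7 violations)

bar 0: v0=G3 v1=G4 v2=B4 (M3)
bar 1: v0=B3 v1=D4 v2=B4 (P8)
bar 2: v0=A3 v1=E4 v2=A4 (P8)
bar 3: v0=B3 v1=G4 v2=B4 (P8)
bar 4: v0=D4 v1=F4 v2=D5 (P8)
bar 5: v0=A3 v1=F4 v2=A4 (P8)
bar 6: v0=G3 v1=G4 v2=B4 (M3)
  R5 @ bar0.0: opens on M3
  R1 @ bar2.0: B3/B4 P8 -> A3/A4 P8 similar
  R1 @ bar3.0: A3/A4 P8 -> B3/B4 P8 similar
  R1 @ bar4.0: B3/B4 P8 -> D4/D5 P8 similar
  R1 @ bar5.0: D4/D5 P8 -> A3/A4 P8 similar
  R8 @ bar5.0: penult P8 not 3rd/6th
  R6 @ bar6.3: closes on M3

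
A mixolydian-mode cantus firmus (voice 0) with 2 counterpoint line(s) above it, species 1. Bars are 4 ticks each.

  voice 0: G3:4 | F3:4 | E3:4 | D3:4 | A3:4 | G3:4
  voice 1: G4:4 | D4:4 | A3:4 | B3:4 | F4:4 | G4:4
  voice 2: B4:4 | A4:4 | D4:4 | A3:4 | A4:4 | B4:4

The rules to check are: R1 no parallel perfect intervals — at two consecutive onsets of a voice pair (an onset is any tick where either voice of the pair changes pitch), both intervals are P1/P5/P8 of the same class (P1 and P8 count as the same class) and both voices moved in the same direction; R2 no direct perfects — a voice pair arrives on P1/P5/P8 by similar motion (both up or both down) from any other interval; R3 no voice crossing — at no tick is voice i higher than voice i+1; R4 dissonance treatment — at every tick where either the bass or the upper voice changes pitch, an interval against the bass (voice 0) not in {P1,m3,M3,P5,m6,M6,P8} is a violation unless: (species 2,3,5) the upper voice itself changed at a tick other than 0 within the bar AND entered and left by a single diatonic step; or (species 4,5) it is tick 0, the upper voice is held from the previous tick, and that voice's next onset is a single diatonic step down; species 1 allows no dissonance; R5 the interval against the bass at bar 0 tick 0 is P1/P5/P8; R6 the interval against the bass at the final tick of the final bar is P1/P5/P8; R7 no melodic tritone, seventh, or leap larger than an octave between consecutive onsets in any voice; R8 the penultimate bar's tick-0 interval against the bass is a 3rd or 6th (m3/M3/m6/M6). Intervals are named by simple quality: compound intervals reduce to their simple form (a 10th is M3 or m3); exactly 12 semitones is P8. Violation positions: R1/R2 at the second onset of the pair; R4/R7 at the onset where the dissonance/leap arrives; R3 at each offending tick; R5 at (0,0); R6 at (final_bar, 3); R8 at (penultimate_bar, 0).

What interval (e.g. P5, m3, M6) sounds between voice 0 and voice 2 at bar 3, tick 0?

voice 0=D3 voice 2=A3 -> P5

P5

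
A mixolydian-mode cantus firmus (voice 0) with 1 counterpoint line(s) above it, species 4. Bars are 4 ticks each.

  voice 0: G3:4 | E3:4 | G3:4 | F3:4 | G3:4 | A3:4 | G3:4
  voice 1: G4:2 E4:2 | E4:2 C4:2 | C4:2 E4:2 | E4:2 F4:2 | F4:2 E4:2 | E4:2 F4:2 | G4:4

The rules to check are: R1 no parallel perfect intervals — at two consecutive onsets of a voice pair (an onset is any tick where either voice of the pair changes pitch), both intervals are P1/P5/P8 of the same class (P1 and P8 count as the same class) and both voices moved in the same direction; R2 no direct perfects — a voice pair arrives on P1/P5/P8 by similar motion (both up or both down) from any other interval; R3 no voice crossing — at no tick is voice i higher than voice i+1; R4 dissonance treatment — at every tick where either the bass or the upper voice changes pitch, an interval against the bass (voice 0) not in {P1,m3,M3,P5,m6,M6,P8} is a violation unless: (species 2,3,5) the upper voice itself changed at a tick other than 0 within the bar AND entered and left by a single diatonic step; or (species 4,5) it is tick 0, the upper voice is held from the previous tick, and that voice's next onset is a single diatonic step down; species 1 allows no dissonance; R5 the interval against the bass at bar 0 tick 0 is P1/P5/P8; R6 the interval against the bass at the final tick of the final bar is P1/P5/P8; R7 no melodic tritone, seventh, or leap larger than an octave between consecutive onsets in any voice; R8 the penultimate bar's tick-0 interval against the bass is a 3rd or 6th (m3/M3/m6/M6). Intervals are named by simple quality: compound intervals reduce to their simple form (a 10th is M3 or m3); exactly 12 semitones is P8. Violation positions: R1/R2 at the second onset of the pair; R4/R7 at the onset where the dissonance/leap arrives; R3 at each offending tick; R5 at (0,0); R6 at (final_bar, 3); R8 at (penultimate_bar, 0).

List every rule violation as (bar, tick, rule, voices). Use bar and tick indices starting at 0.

bar 0: v0=G3 v1=G4 downbeat P8
bar 1: v0=E3 v1=E4 downbeat P8
bar 2: v0=G3 v1=C4 downbeat P4
bar 3: v0=F3 v1=E4 downbeat M7
bar 4: v0=G3 v1=F4 downbeat m7
bar 5: v0=A3 v1=E4 downbeat P5
bar 6: v0=G3 v1=G4 downbeat P8
  -> R4 @ bar 2 tick 0 v(0, 1): G3/C4 P4 untreated
  -> R4 @ bar 3 tick 0 v(0, 1): F3/E4 M7 untreated
  -> R8 @ bar 5 tick 0 v(0, 1): penult P5 not 3rd/6th

(2, 0, R4, (0, 1))
(3, 0, R4, (0, 1))
(5, 0, R8, (0, 1))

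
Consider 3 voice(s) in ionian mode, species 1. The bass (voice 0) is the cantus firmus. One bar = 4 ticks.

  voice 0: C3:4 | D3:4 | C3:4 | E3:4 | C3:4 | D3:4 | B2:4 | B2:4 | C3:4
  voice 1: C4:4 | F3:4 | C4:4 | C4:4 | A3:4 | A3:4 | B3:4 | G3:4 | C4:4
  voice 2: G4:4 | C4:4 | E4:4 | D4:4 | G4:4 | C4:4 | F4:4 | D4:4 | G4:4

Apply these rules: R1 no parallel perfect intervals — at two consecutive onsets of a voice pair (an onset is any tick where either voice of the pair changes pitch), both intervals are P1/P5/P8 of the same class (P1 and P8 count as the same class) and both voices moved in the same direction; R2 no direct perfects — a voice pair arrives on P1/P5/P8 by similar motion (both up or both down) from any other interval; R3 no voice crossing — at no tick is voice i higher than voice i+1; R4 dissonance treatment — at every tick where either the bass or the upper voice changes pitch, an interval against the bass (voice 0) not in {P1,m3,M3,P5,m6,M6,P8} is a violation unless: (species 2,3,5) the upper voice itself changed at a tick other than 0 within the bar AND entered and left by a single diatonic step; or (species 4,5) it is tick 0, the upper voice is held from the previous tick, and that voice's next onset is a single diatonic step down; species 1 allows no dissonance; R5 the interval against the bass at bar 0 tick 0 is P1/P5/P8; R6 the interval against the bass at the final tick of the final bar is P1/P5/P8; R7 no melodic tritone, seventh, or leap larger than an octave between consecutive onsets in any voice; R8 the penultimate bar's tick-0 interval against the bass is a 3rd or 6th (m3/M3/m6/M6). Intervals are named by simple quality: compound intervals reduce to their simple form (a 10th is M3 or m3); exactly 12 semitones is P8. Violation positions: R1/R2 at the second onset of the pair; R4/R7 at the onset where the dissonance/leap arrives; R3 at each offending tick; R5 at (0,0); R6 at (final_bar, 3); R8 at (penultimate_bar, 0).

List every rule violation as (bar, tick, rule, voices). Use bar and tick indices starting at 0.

(1, 0, R1, (1, 2))
(1, 0, R4, (0, 2))
(3, 0, R4, (0, 2))
(5, 0, R4, (0, 2))
(6, 0, R4, (0, 2))
(7, 0, R2, (1, 2))
(8, 0, R1, (1, 2))
(8, 0, R2, (0, 1))
(8, 0, R2, (0, 2))

bar 0: v0=C3 v1=C4 v2=G4 downbeat P5
bar 1: v0=D3 v1=F3 v2=C4 downbeat m7
bar 2: v0=C3 v1=C4 v2=E4 downbeat M3
bar 3: v0=E3 v1=C4 v2=D4 downbeat m7
bar 4: v0=C3 v1=A3 v2=G4 downbeat P5
bar 5: v0=D3 v1=A3 v2=C4 downbeat m7
bar 6: v0=B2 v1=B3 v2=F4 downbeat TT
bar 7: v0=B2 v1=G3 v2=D4 downbeat m3
bar 8: v0=C3 v1=C4 v2=G4 downbeat P5
  -> R1 @ bar 1 tick 0 v(1, 2): C4/G4 P5 -> F3/C4 P5 similar
  -> R4 @ bar 1 tick 0 v(0, 2): D3/C4 m7 untreated
  -> R4 @ bar 3 tick 0 v(0, 2): E3/D4 m7 untreated
  -> R4 @ bar 5 tick 0 v(0, 2): D3/C4 m7 untreated
  -> R4 @ bar 6 tick 0 v(0, 2): B2/F4 TT untreated
  -> R2 @ bar 7 tick 0 v(1, 2): B3/F4 TT -> G3/D4 P5 similar
  -> R1 @ bar 8 tick 0 v(1, 2): G3/D4 P5 -> C4/G4 P5 similar
  -> R2 @ bar 8 tick 0 v(0, 1): B2/G3 m6 -> C3/C4 P8 similar
  -> R2 @ bar 8 tick 0 v(0, 2): B2/D4 m3 -> C3/G4 P5 similar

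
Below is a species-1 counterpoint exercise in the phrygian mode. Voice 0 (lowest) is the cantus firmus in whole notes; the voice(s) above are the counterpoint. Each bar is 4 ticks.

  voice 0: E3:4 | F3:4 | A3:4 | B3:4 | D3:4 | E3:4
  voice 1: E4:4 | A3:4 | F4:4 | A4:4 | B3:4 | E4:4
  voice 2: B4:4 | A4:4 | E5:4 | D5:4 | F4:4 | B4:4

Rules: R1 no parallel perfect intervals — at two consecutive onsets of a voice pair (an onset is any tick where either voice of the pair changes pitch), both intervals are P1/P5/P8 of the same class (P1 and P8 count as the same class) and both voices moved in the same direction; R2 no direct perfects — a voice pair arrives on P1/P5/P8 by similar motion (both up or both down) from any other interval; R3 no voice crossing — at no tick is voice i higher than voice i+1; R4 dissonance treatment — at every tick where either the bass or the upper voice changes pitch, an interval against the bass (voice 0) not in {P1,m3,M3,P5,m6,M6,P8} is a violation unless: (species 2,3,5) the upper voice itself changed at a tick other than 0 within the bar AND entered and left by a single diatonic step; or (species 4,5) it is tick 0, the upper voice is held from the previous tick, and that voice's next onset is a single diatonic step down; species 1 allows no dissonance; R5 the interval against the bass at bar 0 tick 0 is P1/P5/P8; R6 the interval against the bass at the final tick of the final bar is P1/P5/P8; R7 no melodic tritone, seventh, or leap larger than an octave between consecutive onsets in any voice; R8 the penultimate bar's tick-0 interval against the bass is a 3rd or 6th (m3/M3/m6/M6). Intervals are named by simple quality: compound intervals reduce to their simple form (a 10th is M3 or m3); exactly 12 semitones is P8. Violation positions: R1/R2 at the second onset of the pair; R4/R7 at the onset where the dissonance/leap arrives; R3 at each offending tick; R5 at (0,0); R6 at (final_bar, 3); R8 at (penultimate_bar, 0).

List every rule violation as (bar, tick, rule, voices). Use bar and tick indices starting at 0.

bar 0: v0=E3 v1=E4 v2=B4 downbeat P5
bar 1: v0=F3 v1=A3 v2=A4 downbeat M3
bar 2: v0=A3 v1=F4 v2=E5 downbeat P5
bar 3: v0=B3 v1=A4 v2=D5 downbeat m3
bar 4: v0=D3 v1=B3 v2=F4 downbeat m3
bar 5: v0=E3 v1=E4 v2=B4 downbeat P5
  -> R2 @ bar 1 tick 0 v(1, 2): E4/B4 P5 -> A3/A4 P8 similar
  -> R2 @ bar 2 tick 0 v(0, 2): F3/A4 M3 -> A3/E5 P5 similar
  -> R4 @ bar 3 tick 0 v(0, 1): B3/A4 m7 untreated
  -> R7 @ bar 4 tick 0 v(1,): A4->B3 leap 10st
  -> R2 @ bar 5 tick 0 v(0, 1): D3/B3 M6 -> E3/E4 P8 similar
  -> R2 @ bar 5 tick 0 v(0, 2): D3/F4 m3 -> E3/B4 P5 similar
  -> R2 @ bar 5 tick 0 v(1, 2): B3/F4 TT -> E4/B4 P5 similar
  -> R7 @ bar 5 tick 0 v(2,): F4->B4 leap 6st

(1, 0, R2, (1, 2))
(2, 0, R2, (0, 2))
(3, 0, R4, (0, 1))
(4, 0, R7, (1,))
(5, 0, R2, (0, 1))
(5, 0, R2, (0, 2))
(5, 0, R2, (1, 2))
(5, 0, R7, (2,))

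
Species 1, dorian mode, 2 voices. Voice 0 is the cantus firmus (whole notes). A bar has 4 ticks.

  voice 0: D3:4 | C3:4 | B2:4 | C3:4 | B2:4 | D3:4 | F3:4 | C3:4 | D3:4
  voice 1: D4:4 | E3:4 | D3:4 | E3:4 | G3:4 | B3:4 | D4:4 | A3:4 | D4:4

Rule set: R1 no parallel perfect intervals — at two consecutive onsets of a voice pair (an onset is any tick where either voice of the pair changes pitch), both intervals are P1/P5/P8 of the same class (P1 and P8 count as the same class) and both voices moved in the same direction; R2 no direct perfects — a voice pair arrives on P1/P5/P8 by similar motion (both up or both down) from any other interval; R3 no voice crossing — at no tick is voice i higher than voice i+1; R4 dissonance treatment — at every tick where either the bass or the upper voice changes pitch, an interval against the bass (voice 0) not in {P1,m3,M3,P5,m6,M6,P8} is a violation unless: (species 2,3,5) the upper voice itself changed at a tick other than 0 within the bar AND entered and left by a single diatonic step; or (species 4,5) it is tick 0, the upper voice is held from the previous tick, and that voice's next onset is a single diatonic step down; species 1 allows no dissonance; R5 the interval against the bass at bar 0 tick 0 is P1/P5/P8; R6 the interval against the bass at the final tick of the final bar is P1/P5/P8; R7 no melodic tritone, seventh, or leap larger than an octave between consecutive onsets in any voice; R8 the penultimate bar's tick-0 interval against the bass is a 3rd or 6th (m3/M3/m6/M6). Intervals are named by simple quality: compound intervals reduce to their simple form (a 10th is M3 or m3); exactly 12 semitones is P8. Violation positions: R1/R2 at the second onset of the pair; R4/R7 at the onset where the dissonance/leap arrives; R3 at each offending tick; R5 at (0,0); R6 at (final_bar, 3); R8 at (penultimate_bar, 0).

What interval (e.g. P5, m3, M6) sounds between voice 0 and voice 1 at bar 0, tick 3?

P8

voice 0=D3 voice 1=D4 -> P8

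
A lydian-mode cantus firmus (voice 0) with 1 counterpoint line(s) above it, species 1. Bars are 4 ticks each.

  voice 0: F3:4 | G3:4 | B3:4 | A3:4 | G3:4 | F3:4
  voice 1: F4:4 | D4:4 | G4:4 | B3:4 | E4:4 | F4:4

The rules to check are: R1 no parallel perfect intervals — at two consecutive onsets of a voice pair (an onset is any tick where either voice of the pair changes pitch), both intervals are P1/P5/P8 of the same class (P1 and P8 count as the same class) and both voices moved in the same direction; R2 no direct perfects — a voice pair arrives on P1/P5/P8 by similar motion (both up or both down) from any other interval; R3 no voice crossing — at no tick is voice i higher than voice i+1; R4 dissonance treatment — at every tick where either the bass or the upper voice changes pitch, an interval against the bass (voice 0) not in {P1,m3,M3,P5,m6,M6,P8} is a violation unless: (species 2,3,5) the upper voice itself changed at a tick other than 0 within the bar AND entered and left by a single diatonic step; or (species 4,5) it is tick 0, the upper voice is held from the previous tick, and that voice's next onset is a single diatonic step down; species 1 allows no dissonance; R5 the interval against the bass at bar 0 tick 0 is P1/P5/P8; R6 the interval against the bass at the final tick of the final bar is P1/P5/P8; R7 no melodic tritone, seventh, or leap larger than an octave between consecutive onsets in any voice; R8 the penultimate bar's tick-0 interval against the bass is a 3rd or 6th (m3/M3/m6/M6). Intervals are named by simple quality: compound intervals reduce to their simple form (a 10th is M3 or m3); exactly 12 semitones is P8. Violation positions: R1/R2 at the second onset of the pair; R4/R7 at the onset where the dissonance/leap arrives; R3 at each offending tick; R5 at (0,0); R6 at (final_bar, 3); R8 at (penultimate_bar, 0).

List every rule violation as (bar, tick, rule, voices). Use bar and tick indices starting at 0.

bar 0: v0=F3 v1=F4 downbeat P8
bar 1: v0=G3 v1=D4 downbeat P5
bar 2: v0=B3 v1=G4 downbeat m6
bar 3: v0=A3 v1=B3 downbeat M2
bar 4: v0=G3 v1=E4 downbeat M6
bar 5: v0=F3 v1=F4 downbeat P8
  -> R4 @ bar 3 tick 0 v(0, 1): A3/B3 M2 untreated

(3, 0, R4, (0, 1))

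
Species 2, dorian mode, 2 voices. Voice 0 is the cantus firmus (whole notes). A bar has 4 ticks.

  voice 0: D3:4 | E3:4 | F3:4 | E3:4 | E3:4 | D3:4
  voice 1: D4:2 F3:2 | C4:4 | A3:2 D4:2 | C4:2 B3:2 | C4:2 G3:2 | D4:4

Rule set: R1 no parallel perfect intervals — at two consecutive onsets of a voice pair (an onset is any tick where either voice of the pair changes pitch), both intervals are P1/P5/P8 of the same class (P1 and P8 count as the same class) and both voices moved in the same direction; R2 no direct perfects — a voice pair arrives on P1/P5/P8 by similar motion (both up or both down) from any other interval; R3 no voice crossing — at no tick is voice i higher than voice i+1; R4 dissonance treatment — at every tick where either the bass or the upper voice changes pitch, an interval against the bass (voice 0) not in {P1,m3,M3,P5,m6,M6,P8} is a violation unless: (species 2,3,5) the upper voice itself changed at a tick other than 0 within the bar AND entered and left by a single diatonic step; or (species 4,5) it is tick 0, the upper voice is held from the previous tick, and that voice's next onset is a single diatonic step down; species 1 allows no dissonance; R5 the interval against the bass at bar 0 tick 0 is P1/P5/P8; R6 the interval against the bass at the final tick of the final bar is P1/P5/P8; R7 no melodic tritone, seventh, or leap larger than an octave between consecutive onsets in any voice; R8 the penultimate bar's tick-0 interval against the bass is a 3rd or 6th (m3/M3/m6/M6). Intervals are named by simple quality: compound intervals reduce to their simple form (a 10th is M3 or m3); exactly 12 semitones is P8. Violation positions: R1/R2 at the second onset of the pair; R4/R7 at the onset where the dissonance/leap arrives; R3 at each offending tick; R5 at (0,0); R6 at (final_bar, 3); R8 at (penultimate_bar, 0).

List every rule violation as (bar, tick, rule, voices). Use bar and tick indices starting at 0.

bar 0: v0=D3 v1=D4 downbeat P8
bar 1: v0=E3 v1=C4 downbeat m6
bar 2: v0=F3 v1=A3 downbeat M3
bar 3: v0=E3 v1=C4 downbeat m6
bar 4: v0=E3 v1=C4 downbeat m6
bar 5: v0=D3 v1=D4 downbeat P8

No violations across 6 bars (D3..D3 vs D4..D4).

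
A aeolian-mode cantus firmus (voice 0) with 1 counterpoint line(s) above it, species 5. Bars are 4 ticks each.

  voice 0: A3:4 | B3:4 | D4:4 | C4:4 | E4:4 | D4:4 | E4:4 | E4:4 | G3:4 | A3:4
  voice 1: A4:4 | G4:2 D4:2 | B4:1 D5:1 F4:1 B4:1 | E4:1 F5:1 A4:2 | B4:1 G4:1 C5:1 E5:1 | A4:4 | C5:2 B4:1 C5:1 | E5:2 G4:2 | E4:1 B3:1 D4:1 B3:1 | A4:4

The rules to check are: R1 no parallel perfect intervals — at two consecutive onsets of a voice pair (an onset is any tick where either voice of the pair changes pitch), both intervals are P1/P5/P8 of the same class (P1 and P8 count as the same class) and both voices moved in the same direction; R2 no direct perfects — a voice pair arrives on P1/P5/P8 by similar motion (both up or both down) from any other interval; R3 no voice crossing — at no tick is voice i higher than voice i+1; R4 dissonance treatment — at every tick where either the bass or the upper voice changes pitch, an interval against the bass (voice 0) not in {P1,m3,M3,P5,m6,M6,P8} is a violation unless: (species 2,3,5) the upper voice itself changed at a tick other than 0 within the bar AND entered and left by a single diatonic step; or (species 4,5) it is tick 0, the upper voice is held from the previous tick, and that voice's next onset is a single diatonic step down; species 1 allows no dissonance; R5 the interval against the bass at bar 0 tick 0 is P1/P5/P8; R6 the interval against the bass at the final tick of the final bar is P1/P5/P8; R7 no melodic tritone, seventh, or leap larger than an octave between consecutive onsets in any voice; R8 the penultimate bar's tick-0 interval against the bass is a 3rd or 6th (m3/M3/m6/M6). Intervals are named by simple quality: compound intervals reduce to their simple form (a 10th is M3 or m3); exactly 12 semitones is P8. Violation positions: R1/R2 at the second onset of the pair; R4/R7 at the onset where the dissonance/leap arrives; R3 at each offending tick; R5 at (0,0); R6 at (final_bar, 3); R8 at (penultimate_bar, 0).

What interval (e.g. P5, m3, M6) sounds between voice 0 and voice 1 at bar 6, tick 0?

voice 0=E4 voice 1=C5 -> m6

m6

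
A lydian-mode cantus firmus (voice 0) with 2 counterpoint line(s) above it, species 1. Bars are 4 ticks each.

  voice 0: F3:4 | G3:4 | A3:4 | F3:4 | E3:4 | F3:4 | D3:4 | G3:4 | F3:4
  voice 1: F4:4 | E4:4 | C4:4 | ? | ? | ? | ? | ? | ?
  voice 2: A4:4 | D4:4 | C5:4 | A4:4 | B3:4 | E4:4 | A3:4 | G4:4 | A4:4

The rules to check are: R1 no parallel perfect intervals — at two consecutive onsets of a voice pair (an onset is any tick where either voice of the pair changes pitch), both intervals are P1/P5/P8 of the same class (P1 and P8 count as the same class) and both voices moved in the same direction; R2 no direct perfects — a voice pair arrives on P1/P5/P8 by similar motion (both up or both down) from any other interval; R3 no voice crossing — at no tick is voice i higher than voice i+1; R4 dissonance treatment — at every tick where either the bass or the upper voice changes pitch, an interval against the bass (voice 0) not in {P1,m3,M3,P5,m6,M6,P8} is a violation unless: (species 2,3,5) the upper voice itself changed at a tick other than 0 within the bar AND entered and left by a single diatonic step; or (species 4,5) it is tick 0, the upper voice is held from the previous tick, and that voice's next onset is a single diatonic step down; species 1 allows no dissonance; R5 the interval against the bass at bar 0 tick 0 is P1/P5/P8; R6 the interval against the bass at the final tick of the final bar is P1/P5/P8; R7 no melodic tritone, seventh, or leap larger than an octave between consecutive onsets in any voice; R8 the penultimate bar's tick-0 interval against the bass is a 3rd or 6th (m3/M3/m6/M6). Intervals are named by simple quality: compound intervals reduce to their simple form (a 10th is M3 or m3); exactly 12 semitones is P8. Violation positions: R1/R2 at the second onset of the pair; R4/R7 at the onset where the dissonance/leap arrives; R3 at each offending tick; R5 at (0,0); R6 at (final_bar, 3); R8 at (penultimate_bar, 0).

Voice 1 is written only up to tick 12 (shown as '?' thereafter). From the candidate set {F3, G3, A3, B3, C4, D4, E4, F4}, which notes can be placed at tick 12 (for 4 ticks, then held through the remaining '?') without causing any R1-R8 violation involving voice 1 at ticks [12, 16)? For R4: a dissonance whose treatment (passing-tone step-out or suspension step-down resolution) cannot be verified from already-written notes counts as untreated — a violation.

{C4, D4, F4}

F3: violates R2
G3: violates R4
A3: violates R1
B3: violates R4
C4: legal
D4: legal
E4: violates R4
F4: legal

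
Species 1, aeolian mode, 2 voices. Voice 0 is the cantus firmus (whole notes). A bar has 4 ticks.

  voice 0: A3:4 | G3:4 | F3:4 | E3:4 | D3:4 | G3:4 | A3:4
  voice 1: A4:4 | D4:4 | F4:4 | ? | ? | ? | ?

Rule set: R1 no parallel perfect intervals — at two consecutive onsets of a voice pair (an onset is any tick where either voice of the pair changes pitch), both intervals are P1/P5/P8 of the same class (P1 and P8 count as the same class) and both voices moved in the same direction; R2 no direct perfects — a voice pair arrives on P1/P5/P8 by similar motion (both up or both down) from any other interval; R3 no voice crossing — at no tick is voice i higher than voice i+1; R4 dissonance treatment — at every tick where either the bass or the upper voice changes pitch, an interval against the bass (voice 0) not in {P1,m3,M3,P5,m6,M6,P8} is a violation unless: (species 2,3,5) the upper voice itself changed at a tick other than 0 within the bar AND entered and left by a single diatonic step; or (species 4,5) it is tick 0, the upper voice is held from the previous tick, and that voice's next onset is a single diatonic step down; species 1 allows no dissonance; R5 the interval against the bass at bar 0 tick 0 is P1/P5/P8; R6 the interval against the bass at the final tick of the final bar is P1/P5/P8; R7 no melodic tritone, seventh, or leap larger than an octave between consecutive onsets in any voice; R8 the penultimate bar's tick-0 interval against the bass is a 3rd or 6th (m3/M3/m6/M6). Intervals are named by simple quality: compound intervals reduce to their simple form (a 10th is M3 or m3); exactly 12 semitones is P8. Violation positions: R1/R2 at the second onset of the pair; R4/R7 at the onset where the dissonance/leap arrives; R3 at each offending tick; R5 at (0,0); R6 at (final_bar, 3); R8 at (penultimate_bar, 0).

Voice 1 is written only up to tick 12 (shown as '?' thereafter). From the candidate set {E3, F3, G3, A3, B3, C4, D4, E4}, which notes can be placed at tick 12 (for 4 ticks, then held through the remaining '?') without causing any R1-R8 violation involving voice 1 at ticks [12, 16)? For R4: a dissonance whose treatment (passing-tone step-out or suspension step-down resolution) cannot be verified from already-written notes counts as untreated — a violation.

E3: violates R1,R7
F3: violates R4
G3: violates R7
A3: violates R4
B3: violates R2,R7
C4: legal
D4: violates R4
E4: violates R1

{C4}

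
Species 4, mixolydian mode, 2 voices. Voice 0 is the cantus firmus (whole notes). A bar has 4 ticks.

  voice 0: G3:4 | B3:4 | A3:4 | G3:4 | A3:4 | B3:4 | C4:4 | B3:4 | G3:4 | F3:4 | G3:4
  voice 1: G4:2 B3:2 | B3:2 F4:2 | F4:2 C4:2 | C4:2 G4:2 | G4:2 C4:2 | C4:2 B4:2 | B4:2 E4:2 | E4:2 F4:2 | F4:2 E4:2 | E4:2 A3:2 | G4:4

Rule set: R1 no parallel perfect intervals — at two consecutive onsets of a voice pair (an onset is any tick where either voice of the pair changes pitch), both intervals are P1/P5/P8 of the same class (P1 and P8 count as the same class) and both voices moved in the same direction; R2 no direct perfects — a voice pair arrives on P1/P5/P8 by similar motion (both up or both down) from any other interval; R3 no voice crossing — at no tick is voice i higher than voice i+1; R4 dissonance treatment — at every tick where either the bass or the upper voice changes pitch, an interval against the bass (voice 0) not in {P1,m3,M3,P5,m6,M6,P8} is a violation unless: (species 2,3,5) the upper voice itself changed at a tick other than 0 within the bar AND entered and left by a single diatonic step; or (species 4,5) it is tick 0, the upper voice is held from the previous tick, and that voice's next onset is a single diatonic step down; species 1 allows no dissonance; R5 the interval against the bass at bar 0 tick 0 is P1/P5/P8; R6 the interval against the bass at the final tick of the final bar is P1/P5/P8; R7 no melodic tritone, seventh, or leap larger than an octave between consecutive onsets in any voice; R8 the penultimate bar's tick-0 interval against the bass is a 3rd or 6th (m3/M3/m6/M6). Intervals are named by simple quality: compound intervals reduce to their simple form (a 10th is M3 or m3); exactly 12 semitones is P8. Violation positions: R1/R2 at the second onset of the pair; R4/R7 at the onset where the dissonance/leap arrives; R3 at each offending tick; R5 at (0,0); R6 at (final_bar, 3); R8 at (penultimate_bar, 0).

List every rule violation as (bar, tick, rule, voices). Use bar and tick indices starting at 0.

(1, 2, R4, (0, 1))
(1, 2, R7, (1,))
(3, 0, R4, (0, 1))
(4, 0, R4, (0, 1))
(5, 0, R4, (0, 1))
(5, 2, R7, (1,))
(6, 0, R4, (0, 1))
(7, 0, R4, (0, 1))
(7, 2, R4, (0, 1))
(9, 0, R4, (0, 1))
(9, 0, R8, (0, 1))
(10, 0, R2, (0, 1))
(10, 0, R7, (1,))

bar 0: v0=G3 v1=G4 downbeat P8
bar 1: v0=B3 v1=B3 downbeat P1
bar 2: v0=A3 v1=F4 downbeat m6
bar 3: v0=G3 v1=C4 downbeat P4
bar 4: v0=A3 v1=G4 downbeat m7
bar 5: v0=B3 v1=C4 downbeat m2
bar 6: v0=C4 v1=B4 downbeat M7
bar 7: v0=B3 v1=E4 downbeat P4
bar 8: v0=G3 v1=F4 downbeat m7
bar 9: v0=F3 v1=E4 downbeat M7
bar 10: v0=G3 v1=G4 downbeat P8
  -> R4 @ bar 1 tick 2 v(0, 1): B3/F4 TT untreated
  -> R7 @ bar 1 tick 2 v(1,): B3->F4 leap 6st
  -> R4 @ bar 3 tick 0 v(0, 1): G3/C4 P4 untreated
  -> R4 @ bar 4 tick 0 v(0, 1): A3/G4 m7 untreated
  -> R4 @ bar 5 tick 0 v(0, 1): B3/C4 m2 untreated
  -> R7 @ bar 5 tick 2 v(1,): C4->B4 leap 11st
  -> R4 @ bar 6 tick 0 v(0, 1): C4/B4 M7 untreated
  -> R4 @ bar 7 tick 0 v(0, 1): B3/E4 P4 untreated
  -> R4 @ bar 7 tick 2 v(0, 1): B3/F4 TT untreated
  -> R4 @ bar 9 tick 0 v(0, 1): F3/E4 M7 untreated
  -> R8 @ bar 9 tick 0 v(0, 1): penult M7 not 3rd/6th
  -> R2 @ bar 10 tick 0 v(0, 1): F3/A3 M3 -> G3/G4 P8 similar
  -> R7 @ bar 10 tick 0 v(1,): A3->G4 leap 10st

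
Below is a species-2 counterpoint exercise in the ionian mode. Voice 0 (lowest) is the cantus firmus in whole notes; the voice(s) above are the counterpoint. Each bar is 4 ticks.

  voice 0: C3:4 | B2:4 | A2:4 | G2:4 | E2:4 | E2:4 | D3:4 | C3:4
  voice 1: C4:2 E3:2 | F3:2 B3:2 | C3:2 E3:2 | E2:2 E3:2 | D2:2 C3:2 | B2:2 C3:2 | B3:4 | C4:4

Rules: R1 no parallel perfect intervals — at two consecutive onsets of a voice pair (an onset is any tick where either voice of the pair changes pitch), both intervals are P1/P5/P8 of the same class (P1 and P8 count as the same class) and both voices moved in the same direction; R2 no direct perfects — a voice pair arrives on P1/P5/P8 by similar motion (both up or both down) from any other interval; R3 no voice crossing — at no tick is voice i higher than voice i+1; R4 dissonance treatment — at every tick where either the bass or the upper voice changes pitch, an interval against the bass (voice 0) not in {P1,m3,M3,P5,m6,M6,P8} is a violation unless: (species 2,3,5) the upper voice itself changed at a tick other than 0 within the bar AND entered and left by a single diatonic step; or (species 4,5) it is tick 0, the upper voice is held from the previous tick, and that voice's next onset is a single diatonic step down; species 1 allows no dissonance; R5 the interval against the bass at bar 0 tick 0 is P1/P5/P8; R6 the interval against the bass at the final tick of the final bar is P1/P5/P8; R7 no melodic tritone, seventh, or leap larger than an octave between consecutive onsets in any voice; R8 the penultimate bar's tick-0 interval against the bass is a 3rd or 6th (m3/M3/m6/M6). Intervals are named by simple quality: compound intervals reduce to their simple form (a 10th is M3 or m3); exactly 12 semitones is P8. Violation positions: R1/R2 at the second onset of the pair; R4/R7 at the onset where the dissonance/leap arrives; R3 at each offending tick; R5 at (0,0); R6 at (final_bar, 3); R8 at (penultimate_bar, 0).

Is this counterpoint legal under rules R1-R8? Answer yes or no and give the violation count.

No (12 violations)

bar 0: v0=C3 v1=C4 (P8)
bar 1: v0=B2 v1=F3 (TT)
bar 2: v0=A2 v1=C3 (m3)
bar 3: v0=G2 v1=E2 (m3)
bar 4: v0=E2 v1=D2 (M2)
bar 5: v0=E2 v1=B2 (P5)
bar 6: v0=D3 v1=B3 (M6)
bar 7: v0=C3 v1=C4 (P8)
  R4 @ bar1.0: B2/F3 TT untreated
  R7 @ bar1.2: F3->B3 leap 6st
  R7 @ bar2.0: B3->C3 leap 11st
  R3 @ bar3.0: G2 above E2
  R3 @ bar3.1: G2 above E2
  R3 @ bar4.0: E2 above D2
  R4 @ bar4.0: E2/D2 M2 untreated
  R7 @ bar4.0: E3->D2 leap 14st
  R3 @ bar4.1: E2 above D2
  R7 @ bar4.2: D2->C3 leap 10st
  R7 @ bar6.0: E2->D3 leap 10st
  R7 @ bar6.0: C3->B3 leap 11st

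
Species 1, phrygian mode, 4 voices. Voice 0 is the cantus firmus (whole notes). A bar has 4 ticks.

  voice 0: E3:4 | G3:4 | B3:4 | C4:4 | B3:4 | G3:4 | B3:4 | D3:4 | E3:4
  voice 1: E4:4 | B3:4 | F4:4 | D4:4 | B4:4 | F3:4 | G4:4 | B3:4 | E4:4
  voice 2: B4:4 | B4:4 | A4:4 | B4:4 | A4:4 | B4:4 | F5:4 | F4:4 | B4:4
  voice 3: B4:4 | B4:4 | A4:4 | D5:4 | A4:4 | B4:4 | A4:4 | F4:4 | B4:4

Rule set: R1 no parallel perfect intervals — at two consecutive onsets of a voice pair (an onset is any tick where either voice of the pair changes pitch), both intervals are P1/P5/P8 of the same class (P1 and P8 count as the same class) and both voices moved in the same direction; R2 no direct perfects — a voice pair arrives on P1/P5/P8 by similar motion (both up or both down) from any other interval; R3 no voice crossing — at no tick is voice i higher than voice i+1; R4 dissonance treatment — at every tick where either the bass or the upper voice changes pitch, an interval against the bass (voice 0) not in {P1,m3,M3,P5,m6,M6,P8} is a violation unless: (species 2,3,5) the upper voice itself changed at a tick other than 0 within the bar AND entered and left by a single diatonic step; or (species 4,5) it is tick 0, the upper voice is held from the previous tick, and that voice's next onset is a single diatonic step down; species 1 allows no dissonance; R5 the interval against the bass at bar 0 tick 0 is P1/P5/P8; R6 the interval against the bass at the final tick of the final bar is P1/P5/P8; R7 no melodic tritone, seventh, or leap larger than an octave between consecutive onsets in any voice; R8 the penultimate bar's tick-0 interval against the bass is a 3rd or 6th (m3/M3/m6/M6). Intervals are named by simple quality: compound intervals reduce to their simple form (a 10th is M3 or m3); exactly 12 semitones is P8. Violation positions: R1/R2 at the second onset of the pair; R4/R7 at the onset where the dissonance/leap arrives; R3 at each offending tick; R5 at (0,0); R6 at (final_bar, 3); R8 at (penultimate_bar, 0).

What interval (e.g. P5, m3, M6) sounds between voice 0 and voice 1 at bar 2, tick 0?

TT

voice 0=B3 voice 1=F4 -> TT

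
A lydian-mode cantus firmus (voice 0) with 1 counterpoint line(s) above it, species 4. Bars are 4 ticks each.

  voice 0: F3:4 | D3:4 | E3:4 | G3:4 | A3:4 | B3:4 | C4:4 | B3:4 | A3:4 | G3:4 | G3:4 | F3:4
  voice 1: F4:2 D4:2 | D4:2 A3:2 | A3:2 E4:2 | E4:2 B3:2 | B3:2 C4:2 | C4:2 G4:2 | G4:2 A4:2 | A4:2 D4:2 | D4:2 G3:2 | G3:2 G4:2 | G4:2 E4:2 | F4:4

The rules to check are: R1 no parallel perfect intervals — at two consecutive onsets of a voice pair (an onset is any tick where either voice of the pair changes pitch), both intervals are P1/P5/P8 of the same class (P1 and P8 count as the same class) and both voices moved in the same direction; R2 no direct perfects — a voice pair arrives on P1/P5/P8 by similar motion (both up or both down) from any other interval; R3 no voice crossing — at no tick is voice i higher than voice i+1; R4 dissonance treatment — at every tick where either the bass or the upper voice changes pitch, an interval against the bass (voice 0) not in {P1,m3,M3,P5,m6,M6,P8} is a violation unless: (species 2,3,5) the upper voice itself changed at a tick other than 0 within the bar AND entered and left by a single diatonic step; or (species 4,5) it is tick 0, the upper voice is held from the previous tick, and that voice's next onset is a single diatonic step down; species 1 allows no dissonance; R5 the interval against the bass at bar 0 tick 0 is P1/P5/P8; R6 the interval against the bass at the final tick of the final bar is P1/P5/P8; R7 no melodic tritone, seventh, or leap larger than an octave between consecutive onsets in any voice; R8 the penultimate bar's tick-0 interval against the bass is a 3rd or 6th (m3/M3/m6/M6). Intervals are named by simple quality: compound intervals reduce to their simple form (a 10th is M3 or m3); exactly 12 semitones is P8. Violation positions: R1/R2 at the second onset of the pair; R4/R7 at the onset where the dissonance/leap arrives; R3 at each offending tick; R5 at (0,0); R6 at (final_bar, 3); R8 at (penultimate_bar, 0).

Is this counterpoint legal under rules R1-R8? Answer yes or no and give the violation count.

bar 0: v0=F3 v1=F4 (P8)
bar 1: v0=D3 v1=D4 (P8)
bar 2: v0=E3 v1=A3 (P4)
bar 3: v0=G3 v1=E4 (M6)
bar 4: v0=A3 v1=B3 (M2)
bar 5: v0=B3 v1=C4 (m2)
bar 6: v0=C4 v1=G4 (P5)
bar 7: v0=B3 v1=A4 (m7)
bar 8: v0=A3 v1=D4 (P4)
bar 9: v0=G3 v1=G3 (P1)
bar 10: v0=G3 v1=G4 (P8)
bar 11: v0=F3 v1=F4 (P8)
  R4 @ bar2.0: E3/A3 P4 untreated
  R4 @ bar4.0: A3/B3 M2 untreated
  R4 @ bar5.0: B3/C4 m2 untreated
  R4 @ bar7.0: B3/A4 m7 untreated
  R4 @ bar8.0: A3/D4 P4 untreated
  R3 @ bar8.2: A3 above G3
  R4 @ bar8.2: A3/G3 M2 untreated
  R3 @ bar8.3: A3 above G3
  R8 @ bar10.0: penult P8 not 3rd/6th

No (9 violations)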